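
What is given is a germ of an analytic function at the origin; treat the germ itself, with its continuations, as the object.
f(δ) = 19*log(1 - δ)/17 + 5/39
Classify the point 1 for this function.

The term (19/17)*log(1 - δ/(1)) has argument 1 - 1/(1) = 0 at 1: a logarithmic (infinitely-sheeted) branch point; the remaining terms are analytic or single-valued there.

The point is a logarithmic branch point.


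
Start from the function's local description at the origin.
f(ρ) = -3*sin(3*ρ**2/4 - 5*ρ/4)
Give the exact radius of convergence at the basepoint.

The radius of convergence is infinite.

The factor -sin(3*ρ**2/4 - 5*ρ/4) is entire and contributes no finite singular point.
The polynomial part has no poles.
No finite singular points: the Taylor series at 0 converges everywhere.


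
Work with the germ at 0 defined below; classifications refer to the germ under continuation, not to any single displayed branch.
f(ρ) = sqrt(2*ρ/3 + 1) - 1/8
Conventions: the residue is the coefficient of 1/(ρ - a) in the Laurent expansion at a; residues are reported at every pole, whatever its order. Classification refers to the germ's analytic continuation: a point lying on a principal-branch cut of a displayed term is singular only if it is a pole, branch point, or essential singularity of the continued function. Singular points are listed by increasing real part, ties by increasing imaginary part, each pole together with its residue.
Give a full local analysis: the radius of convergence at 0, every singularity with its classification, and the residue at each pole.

Radius of convergence at 0: 3/2.
At -3/2: an algebraic (square-root) branch point.

Branch term (1)*sqrt(1 - ρ/(-3/2)): its argument vanishes at ρ = -3/2, a square-root branch point, modulus 3/2.
The radius of convergence is the smallest modulus among the singular points: 3/2.


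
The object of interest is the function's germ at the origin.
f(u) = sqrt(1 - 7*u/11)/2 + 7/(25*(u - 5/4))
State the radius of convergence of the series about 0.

The radius of convergence is 5/4.

Denominator factor (u - 5/4): pole of order 1 at 5/4, modulus 5/4.
Branch term (1/2)*sqrt(1 - u/(11/7)): its argument vanishes at u = 11/7, a square-root branch point, modulus 11/7.
The radius of convergence is the smallest modulus among the singular points: 5/4.


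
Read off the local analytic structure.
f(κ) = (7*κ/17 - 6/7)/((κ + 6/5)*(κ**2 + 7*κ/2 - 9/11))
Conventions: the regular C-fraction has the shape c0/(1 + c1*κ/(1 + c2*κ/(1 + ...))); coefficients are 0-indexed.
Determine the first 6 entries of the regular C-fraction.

Taylor coefficients (expand at 0): a_0 = 55/63, a_1 = 49885/19278, a_2 = 4543055/347004, a_3 = 364594945/6246072, a_4 = 4278211685/16061328, a_5 = 349888053955/289103904.
c0 = a_0 = 55/63. Peel one level at a time: if S = 1 + c*κ/S' with S'(0) = 1, then c is the κ-coefficient of S and S' = c*κ/(S - 1).
S_1 = c0/f = 1 + (-907/306)*κ + (-48464/7803)*κ^2 + ...; c1 = -907/306.
S_2 = c1*κ/(S_1 - 1) = 1 + (-96928/46257)*κ + (22511753/7403841)*κ^2 + ...; c2 = -96928/46257.
S_3 = c2*κ/(S_2 - 1) = 1 + (382699801/263741088)*κ + (2978331235/28185111552)*κ^2 + ...; c3 = 382699801/263741088.
S_4 = c3*κ/(S_3 - 1) = 1 + (-14445702835/198365381344)*κ + (72228514175/4188256389529)*κ^2 + ...; c4 = -14445702835/198365381344.
S_5 = c4*κ/(S_4 - 1) = 1 + (484640/2046523)*κ + ...; c5 = 484640/2046523.

The regular C-fraction coefficients are [55/63, -907/306, -96928/46257, 382699801/263741088, -14445702835/198365381344, 484640/2046523].


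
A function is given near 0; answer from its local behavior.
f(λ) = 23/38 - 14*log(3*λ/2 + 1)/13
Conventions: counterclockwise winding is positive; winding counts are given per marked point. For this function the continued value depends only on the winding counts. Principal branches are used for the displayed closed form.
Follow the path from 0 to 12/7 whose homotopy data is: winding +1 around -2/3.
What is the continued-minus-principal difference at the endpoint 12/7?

Continued minus principal equals -(28/13)*pi*i.

The rational part is single-valued and drops out of the difference; each branch term changes only by its own monodromy.
(-14/13)*log(1 - λ/(-2/3)): each positive loop around -2/3 adds 2*pi*i to the log, so winding +1 contributes (-14/13)*(1)*2*pi*i = -(28/13)*pi*i.
Summing the contributions at λ = 12/7 gives -(28/13)*pi*i.


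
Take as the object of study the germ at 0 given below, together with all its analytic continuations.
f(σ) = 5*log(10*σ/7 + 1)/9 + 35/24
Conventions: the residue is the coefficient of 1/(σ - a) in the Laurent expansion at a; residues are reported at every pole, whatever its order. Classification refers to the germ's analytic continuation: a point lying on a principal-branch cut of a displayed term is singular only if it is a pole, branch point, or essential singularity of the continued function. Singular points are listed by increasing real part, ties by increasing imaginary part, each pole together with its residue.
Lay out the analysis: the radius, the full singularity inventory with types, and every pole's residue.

Radius of convergence at 0: 7/10.
At -7/10: a logarithmic branch point.

Branch term (5/9)*log(1 - σ/(-7/10)): its argument vanishes at σ = -7/10, a logarithmic branch point, modulus 7/10.
The radius of convergence is the smallest modulus among the singular points: 7/10.


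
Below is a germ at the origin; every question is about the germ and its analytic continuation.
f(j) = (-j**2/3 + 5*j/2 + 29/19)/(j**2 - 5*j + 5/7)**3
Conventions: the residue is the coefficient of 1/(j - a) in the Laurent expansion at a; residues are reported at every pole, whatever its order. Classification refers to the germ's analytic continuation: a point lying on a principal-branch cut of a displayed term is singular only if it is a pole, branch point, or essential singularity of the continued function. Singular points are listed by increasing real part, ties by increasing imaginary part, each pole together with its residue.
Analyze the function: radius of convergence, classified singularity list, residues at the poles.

Radius of convergence at 0: 5/2 - (1/14)*sqrt(1085).
At 5/2 - (1/14)*sqrt(1085): a pole of order 3; residue -(211421/424521750)*sqrt(1085).
At 5/2 + (1/14)*sqrt(1085): a pole of order 3; residue (211421/424521750)*sqrt(1085).


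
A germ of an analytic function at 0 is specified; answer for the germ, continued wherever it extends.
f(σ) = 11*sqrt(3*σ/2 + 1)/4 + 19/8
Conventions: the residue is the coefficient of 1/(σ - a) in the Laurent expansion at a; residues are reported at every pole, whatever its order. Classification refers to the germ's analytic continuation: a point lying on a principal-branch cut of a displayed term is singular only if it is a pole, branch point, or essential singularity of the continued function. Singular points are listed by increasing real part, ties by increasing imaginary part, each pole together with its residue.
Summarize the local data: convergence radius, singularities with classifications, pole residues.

Radius of convergence at 0: 2/3.
At -2/3: an algebraic (square-root) branch point.

Branch term (11/4)*sqrt(1 - σ/(-2/3)): its argument vanishes at σ = -2/3, a square-root branch point, modulus 2/3.
The radius of convergence is the smallest modulus among the singular points: 2/3.


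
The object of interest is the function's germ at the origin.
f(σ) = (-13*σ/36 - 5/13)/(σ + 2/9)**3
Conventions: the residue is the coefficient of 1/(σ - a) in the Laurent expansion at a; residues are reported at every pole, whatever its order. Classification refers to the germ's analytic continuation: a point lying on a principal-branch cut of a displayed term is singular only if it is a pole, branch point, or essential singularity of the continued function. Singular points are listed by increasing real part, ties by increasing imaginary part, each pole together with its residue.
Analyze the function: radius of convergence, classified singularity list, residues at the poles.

Denominator factor (σ + 2/9)^3: pole of order 3 at -2/9, modulus 2/9.
The radius of convergence is the smallest modulus among the singular points: 2/9.
At the order-3 pole -2/9 set g(σ) = (σ - (-2/9))^3*f(σ) = -13*σ/36 - 5/13.
Order-3 pole: residue = g''(a)/2; g''(-2/9) = 0, so the residue is 0.

Radius of convergence at 0: 2/9.
At -2/9: a pole of order 3; residue 0.


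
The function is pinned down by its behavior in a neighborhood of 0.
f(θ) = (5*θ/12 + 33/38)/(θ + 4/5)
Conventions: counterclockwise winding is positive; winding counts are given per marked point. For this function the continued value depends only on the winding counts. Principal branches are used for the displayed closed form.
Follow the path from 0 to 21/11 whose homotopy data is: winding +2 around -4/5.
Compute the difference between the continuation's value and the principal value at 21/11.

Continued minus principal equals 0.

The function is rational, hence single-valued: continuing it around any pole returns the same value, so the difference is 0.


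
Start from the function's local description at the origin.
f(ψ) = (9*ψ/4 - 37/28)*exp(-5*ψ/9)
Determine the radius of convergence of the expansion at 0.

The radius of convergence is infinite.

The factor exp(-5*ψ/9) is entire and contributes no finite singular point.
The polynomial part has no poles.
No finite singular points: the Taylor series at 0 converges everywhere.


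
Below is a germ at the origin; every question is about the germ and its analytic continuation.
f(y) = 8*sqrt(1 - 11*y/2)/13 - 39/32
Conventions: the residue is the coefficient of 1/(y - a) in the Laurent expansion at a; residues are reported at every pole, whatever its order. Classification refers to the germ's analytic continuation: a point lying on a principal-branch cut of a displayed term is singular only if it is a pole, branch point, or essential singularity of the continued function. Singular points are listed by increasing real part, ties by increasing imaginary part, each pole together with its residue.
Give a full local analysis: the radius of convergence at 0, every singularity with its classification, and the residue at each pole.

Radius of convergence at 0: 2/11.
At 2/11: an algebraic (square-root) branch point.

Branch term (8/13)*sqrt(1 - y/(2/11)): its argument vanishes at y = 2/11, a square-root branch point, modulus 2/11.
The radius of convergence is the smallest modulus among the singular points: 2/11.


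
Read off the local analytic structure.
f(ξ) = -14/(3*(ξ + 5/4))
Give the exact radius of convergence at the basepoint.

Denominator factor (ξ + 5/4): pole of order 1 at -5/4, modulus 5/4.
The radius of convergence is the smallest modulus among the singular points: 5/4.

The radius of convergence is 5/4.


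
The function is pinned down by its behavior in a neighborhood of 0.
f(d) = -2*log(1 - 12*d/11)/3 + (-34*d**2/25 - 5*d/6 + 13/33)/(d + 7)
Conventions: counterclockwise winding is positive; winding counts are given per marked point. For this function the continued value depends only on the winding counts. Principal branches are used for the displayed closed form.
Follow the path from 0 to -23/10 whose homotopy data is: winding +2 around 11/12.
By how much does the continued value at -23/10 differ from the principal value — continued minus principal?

Continued minus principal equals -(8/3)*pi*i.

The rational part is single-valued and drops out of the difference; each branch term changes only by its own monodromy.
(-2/3)*log(1 - d/(11/12)): each positive loop around 11/12 adds 2*pi*i to the log, so winding +2 contributes (-2/3)*(2)*2*pi*i = -(8/3)*pi*i.
Summing the contributions at d = -23/10 gives -(8/3)*pi*i.


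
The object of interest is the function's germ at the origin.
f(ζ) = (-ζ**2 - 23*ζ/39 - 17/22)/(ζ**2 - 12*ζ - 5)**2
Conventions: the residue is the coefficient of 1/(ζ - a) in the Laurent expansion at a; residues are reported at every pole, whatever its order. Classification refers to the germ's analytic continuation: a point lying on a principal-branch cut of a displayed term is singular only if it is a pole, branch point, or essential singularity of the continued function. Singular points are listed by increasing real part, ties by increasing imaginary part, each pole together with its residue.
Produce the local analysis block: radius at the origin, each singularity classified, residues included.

Radius of convergence at 0: -6 + sqrt(41).
At 6 - sqrt(41): a pole of order 2; residue (197/1923064)*sqrt(41).
At 6 + sqrt(41): a pole of order 2; residue -(197/1923064)*sqrt(41).

Denominator factor (ζ**2 - 12*ζ - 5)^2: discriminant 164, real irrational roots 6 + sqrt(41) and 6 - sqrt(41); poles of order 2, moduli 6 + sqrt(41) and -6 + sqrt(41).
The radius of convergence is the smallest modulus among the singular points: -6 + sqrt(41).
The factor ζ**2 - 12*ζ - 5 splits as (ζ - a)(ζ - a') with a = 6 - sqrt(41), a' = 6 + sqrt(41). At the order-2 pole a set g(ζ) = (ζ - a)^2*f(ζ) = [-ζ**2 - 23*ζ/39 - 17/22] / (ζ - a')^2.
Order-2 pole: residue = g'(a); g'(6 - sqrt(41)) = (197/1923064)*sqrt(41), so the residue is (197/1923064)*sqrt(41).
The factor ζ**2 - 12*ζ - 5 splits as (ζ - a)(ζ - a') with a = 6 + sqrt(41), a' = 6 - sqrt(41). At the order-2 pole a set g(ζ) = (ζ - a)^2*f(ζ) = [-ζ**2 - 23*ζ/39 - 17/22] / (ζ - a')^2.
Order-2 pole: residue = g'(a); g'(6 + sqrt(41)) = -(197/1923064)*sqrt(41), so the residue is -(197/1923064)*sqrt(41).
List the singular points by increasing real part (a conjugate pair: the negative imaginary part first).


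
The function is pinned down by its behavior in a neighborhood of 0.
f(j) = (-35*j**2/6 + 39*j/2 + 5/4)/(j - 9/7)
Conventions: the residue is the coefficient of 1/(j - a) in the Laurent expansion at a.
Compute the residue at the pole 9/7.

At the order-1 pole 9/7 set g(j) = (j - (9/7))*f(j) = -35*j**2/6 + 39*j/2 + 5/4.
Simple pole: residue = g(a) at a = 9/7, which is 467/28.

The residue is 467/28.


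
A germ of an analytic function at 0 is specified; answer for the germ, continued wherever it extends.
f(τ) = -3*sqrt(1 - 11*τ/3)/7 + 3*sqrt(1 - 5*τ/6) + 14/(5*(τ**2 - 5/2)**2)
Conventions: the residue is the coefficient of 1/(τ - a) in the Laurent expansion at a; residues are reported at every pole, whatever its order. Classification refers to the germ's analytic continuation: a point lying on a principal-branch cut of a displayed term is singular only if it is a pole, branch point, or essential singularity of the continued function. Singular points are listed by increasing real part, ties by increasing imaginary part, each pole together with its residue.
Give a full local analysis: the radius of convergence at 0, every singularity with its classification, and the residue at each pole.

Denominator factor (τ**2 - 5/2)^2: discriminant 10, real irrational roots (1/2)*sqrt(10) and -(1/2)*sqrt(10); poles of order 2, moduli (1/2)*sqrt(10) and (1/2)*sqrt(10).
Branch term (-3/7)*sqrt(1 - τ/(3/11)): its argument vanishes at τ = 3/11, a square-root branch point, modulus 3/11.
Branch term (3)*sqrt(1 - τ/(6/5)): its argument vanishes at τ = 6/5, a square-root branch point, modulus 6/5.
The radius of convergence is the smallest modulus among the singular points: 3/11.
The branch terms are analytic at -(1/2)*sqrt(10) and contribute nothing to the residue; only the rational part matters.
The factor τ**2 - 5/2 splits as (τ - a)(τ - a') with a = -(1/2)*sqrt(10), a' = (1/2)*sqrt(10). At the order-2 pole a set g(τ) = (τ - a)^2*(rational part) = [14/5] / (τ - a')^2.
Order-2 pole: residue = g'(a); g'(-(1/2)*sqrt(10)) = (7/125)*sqrt(10), so the residue is (7/125)*sqrt(10).
The branch terms are analytic at (1/2)*sqrt(10) and contribute nothing to the residue; only the rational part matters.
The factor τ**2 - 5/2 splits as (τ - a)(τ - a') with a = (1/2)*sqrt(10), a' = -(1/2)*sqrt(10). At the order-2 pole a set g(τ) = (τ - a)^2*(rational part) = [14/5] / (τ - a')^2.
Order-2 pole: residue = g'(a); g'((1/2)*sqrt(10)) = -(7/125)*sqrt(10), so the residue is -(7/125)*sqrt(10).
List the singular points by increasing real part (a conjugate pair: the negative imaginary part first).

Radius of convergence at 0: 3/11.
At -(1/2)*sqrt(10): a pole of order 2; residue (7/125)*sqrt(10).
At 3/11: an algebraic (square-root) branch point.
At 6/5: an algebraic (square-root) branch point.
At (1/2)*sqrt(10): a pole of order 2; residue -(7/125)*sqrt(10).


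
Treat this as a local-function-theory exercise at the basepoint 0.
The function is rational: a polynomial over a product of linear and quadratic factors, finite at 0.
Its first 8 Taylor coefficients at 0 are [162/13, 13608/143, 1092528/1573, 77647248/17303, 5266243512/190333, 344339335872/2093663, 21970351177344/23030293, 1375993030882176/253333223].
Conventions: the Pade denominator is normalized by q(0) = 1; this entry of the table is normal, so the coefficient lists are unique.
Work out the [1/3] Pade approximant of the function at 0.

Taylor coefficients needed (read off): a_0 = 162/13, a_1 = 13608/143, a_2 = 1092528/1573, a_3 = 77647248/17303, a_4 = 5266243512/190333.
Write the denominator as Q(y) = 1 + q1*y + q2*y^2 + q3*y^3. Requiring Q*f - P = O(y^5) with deg P <= 1 kills the coefficients of y^2..y^4 in Q*f:
  y^2: a_2 + q1*a_1 + q2*a_0 = 0, i.e. 1092528/1573 + (13608/143)*q1 + (162/13)*q2 = 0.
  y^3: a_3 + q1*a_2 + q2*a_1 + q3*a_0 = 0, i.e. 77647248/17303 + (1092528/1573)*q1 + (13608/143)*q2 + (162/13)*q3 = 0.
  y^4: a_4 + q1*a_3 + q2*a_2 + q3*a_1 = 0, i.e. 5266243512/190333 + (77647248/17303)*q1 + (1092528/1573)*q2 + (13608/143)*q3 = 0.
Solving this linear system: q1 = -1297/154, q2 = 1038/121, q3 = 3372/77.
The numerator is Q*f truncated at degree 1: P0 = a_0 = 162/13; P1 = a_1 + q1*a_0 = -891/91.

The Pade approximant has numerator coefficients [162/13, -891/91]; denominator coefficients [1, -1297/154, 1038/121, 3372/77].


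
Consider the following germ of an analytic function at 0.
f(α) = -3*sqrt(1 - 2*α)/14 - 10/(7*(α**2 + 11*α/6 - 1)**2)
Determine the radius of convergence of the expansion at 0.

The radius of convergence is -11/12 + (1/12)*sqrt(265).

Denominator factor (α**2 + 11*α/6 - 1)^2: discriminant 265/36, real irrational roots -11/12 + (1/12)*sqrt(265) and -11/12 - (1/12)*sqrt(265); poles of order 2, moduli -11/12 + (1/12)*sqrt(265) and 11/12 + (1/12)*sqrt(265).
Branch term (-3/14)*sqrt(1 - α/(1/2)): its argument vanishes at α = 1/2, a square-root branch point, modulus 1/2.
The radius of convergence is the smallest modulus among the singular points: -11/12 + (1/12)*sqrt(265).


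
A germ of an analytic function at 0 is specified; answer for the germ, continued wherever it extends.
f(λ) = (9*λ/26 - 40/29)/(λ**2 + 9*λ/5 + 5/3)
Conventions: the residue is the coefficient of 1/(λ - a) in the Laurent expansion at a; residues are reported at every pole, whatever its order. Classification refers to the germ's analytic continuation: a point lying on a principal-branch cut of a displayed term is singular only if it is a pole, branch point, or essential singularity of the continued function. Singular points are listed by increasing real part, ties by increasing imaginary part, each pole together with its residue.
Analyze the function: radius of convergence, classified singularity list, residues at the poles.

Denominator factor (λ**2 + 9*λ/5 + 5/3): discriminant -257/75, complex-conjugate roots (-9/10) + ((1/30)*sqrt(771))*i and (-9/10) - ((1/30)*sqrt(771))*i; poles of order 1, moduli (1/3)*sqrt(15) and (1/3)*sqrt(15).
The radius of convergence is the smallest modulus among the singular points: (1/3)*sqrt(15).
The factor λ**2 + 9*λ/5 + 5/3 splits as (λ - a)(λ - a') with a = (-9/10) - ((1/30)*sqrt(771))*i, a' = (-9/10) + ((1/30)*sqrt(771))*i. At the order-1 pole a set g(λ) = (λ - a)*f(λ) = [9*λ/26 - 40/29] / (λ - a').
Simple pole: residue = g(a) at a = (-9/10) - ((1/30)*sqrt(771))*i, which is (9/52) - ((12749/387556)*sqrt(771))*i.
The factor λ**2 + 9*λ/5 + 5/3 splits as (λ - a)(λ - a') with a = (-9/10) + ((1/30)*sqrt(771))*i, a' = (-9/10) - ((1/30)*sqrt(771))*i. At the order-1 pole a set g(λ) = (λ - a)*f(λ) = [9*λ/26 - 40/29] / (λ - a').
Simple pole: residue = g(a) at a = (-9/10) + ((1/30)*sqrt(771))*i, which is (9/52) + ((12749/387556)*sqrt(771))*i.
List the singular points by increasing real part (a conjugate pair: the negative imaginary part first).

Radius of convergence at 0: (1/3)*sqrt(15).
At (-9/10) - ((1/30)*sqrt(771))*i: a pole of order 1; residue (9/52) - ((12749/387556)*sqrt(771))*i.
At (-9/10) + ((1/30)*sqrt(771))*i: a pole of order 1; residue (9/52) + ((12749/387556)*sqrt(771))*i.


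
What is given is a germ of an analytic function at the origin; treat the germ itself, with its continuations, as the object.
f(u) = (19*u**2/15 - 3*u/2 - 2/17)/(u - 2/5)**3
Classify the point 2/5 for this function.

The point is a pole of order 3.

The denominator factor u - 2/5 vanishes at 2/5 and appears to the power 3; the numerator there equals -3283/6375, nonzero, and no other factor vanishes.
Hence a pole whose order is the multiplicity, 3.


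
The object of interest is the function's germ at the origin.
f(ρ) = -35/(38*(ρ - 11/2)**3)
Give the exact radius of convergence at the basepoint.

The radius of convergence is 11/2.

Denominator factor (ρ - 11/2)^3: pole of order 3 at 11/2, modulus 11/2.
The radius of convergence is the smallest modulus among the singular points: 11/2.


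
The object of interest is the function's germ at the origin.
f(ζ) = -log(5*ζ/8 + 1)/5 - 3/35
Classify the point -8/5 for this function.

The point is a logarithmic branch point.

The term (-1/5)*log(1 - ζ/(-8/5)) has argument 1 - -8/5/(-8/5) = 0 at -8/5: a logarithmic (infinitely-sheeted) branch point; the remaining terms are analytic or single-valued there.


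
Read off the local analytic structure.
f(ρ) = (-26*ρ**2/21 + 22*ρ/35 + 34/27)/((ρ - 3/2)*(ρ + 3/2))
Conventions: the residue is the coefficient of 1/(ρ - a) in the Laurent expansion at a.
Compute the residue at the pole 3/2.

At the order-1 pole 3/2 set g(ρ) = (ρ - (3/2))*f(ρ) = (-26*ρ**2/21 + 22*ρ/35 + 34/27)/(ρ + 3/2).
Simple pole: residue = g(a) at a = 3/2, which is -1103/5670.

The residue is -1103/5670.


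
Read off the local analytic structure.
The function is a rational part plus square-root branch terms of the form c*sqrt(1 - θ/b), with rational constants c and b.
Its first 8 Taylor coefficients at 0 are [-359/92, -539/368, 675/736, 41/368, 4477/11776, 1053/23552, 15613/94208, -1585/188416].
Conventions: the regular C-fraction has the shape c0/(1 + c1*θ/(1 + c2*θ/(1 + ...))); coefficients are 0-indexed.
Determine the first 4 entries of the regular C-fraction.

The regular C-fraction coefficients are [-359/92, -539/1436, 775171/774004, -195303539/417817169].

Taylor coefficients (read off): a_0 = -359/92, a_1 = -539/368, a_2 = 675/736, a_3 = 41/368.
c0 = a_0 = -359/92. Peel one level at a time: if S = 1 + c*θ/S' with S'(0) = 1, then c is the θ-coefficient of S and S' = c*θ/(S - 1).
S_1 = c0/f = 1 + (-539/1436)*θ + (775171/2062096)*θ^2 + ...; c1 = -539/1436.
S_2 = c1*θ/(S_1 - 1) = 1 + (775171/774004)*θ + (544021/1162084)*θ^2 + ...; c2 = 775171/774004.
S_3 = c2*θ/(S_2 - 1) = 1 + (-195303539/417817169)*θ + ...; c3 = -195303539/417817169.


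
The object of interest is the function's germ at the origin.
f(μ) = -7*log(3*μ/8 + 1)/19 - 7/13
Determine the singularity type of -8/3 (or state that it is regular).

The point is a logarithmic branch point.

The term (-7/19)*log(1 - μ/(-8/3)) has argument 1 - -8/3/(-8/3) = 0 at -8/3: a logarithmic (infinitely-sheeted) branch point; the remaining terms are analytic or single-valued there.


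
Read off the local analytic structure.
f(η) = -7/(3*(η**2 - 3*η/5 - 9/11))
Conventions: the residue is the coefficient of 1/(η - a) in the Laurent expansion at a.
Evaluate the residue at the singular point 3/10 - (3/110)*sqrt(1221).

The factor η**2 - 3*η/5 - 9/11 splits as (η - a)(η - a') with a = 3/10 - (3/110)*sqrt(1221), a' = 3/10 + (3/110)*sqrt(1221). At the order-1 pole a set g(η) = (η - a)*f(η) = [-7/3] / (η - a').
Simple pole: residue = g(a) at a = 3/10 - (3/110)*sqrt(1221), which is (35/999)*sqrt(1221).

The residue is (35/999)*sqrt(1221).


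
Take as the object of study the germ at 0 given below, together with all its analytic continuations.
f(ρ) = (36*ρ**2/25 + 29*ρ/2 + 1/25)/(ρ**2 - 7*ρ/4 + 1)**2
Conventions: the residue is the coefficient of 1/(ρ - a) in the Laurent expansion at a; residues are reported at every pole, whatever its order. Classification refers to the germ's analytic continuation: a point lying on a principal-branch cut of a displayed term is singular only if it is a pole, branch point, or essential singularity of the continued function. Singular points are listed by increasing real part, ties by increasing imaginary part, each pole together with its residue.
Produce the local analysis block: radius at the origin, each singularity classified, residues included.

Radius of convergence at 0: 1.
At (7/8) - ((1/8)*sqrt(15))*i: a pole of order 2; residue ((15112/1875)*sqrt(15))*i.
At (7/8) + ((1/8)*sqrt(15))*i: a pole of order 2; residue -((15112/1875)*sqrt(15))*i.

Denominator factor (ρ**2 - 7*ρ/4 + 1)^2: discriminant -15/16, complex-conjugate roots (7/8) + ((1/8)*sqrt(15))*i and (7/8) - ((1/8)*sqrt(15))*i; poles of order 2, moduli 1 and 1.
The radius of convergence is the smallest modulus among the singular points: 1.
The factor ρ**2 - 7*ρ/4 + 1 splits as (ρ - a)(ρ - a') with a = (7/8) - ((1/8)*sqrt(15))*i, a' = (7/8) + ((1/8)*sqrt(15))*i. At the order-2 pole a set g(ρ) = (ρ - a)^2*f(ρ) = [36*ρ**2/25 + 29*ρ/2 + 1/25] / (ρ - a')^2.
Order-2 pole: residue = g'(a); g'((7/8) - ((1/8)*sqrt(15))*i) = ((15112/1875)*sqrt(15))*i, so the residue is ((15112/1875)*sqrt(15))*i.
The factor ρ**2 - 7*ρ/4 + 1 splits as (ρ - a)(ρ - a') with a = (7/8) + ((1/8)*sqrt(15))*i, a' = (7/8) - ((1/8)*sqrt(15))*i. At the order-2 pole a set g(ρ) = (ρ - a)^2*f(ρ) = [36*ρ**2/25 + 29*ρ/2 + 1/25] / (ρ - a')^2.
Order-2 pole: residue = g'(a); g'((7/8) + ((1/8)*sqrt(15))*i) = -((15112/1875)*sqrt(15))*i, so the residue is -((15112/1875)*sqrt(15))*i.
List the singular points by increasing real part (a conjugate pair: the negative imaginary part first).


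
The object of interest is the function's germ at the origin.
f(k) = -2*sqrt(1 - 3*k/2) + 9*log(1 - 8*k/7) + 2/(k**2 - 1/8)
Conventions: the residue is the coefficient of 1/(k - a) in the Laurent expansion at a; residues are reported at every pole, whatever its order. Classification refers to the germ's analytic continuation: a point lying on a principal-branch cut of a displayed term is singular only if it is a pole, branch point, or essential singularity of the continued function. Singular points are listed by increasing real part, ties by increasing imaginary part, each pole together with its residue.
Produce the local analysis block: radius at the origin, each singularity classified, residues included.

Denominator factor (k**2 - 1/8): discriminant 1/2, real irrational roots (1/4)*sqrt(2) and -(1/4)*sqrt(2); poles of order 1, moduli (1/4)*sqrt(2) and (1/4)*sqrt(2).
Branch term (-2)*sqrt(1 - k/(2/3)): its argument vanishes at k = 2/3, a square-root branch point, modulus 2/3.
Branch term (9)*log(1 - k/(7/8)): its argument vanishes at k = 7/8, a logarithmic branch point, modulus 7/8.
The radius of convergence is the smallest modulus among the singular points: (1/4)*sqrt(2).
The branch terms are analytic at -(1/4)*sqrt(2) and contribute nothing to the residue; only the rational part matters.
The factor k**2 - 1/8 splits as (k - a)(k - a') with a = -(1/4)*sqrt(2), a' = (1/4)*sqrt(2). At the order-1 pole a set g(k) = (k - a)*(rational part) = [2] / (k - a').
Simple pole: residue = g(a) at a = -(1/4)*sqrt(2), which is -(2)*sqrt(2).
The branch terms are analytic at (1/4)*sqrt(2) and contribute nothing to the residue; only the rational part matters.
The factor k**2 - 1/8 splits as (k - a)(k - a') with a = (1/4)*sqrt(2), a' = -(1/4)*sqrt(2). At the order-1 pole a set g(k) = (k - a)*(rational part) = [2] / (k - a').
Simple pole: residue = g(a) at a = (1/4)*sqrt(2), which is (2)*sqrt(2).
List the singular points by increasing real part (a conjugate pair: the negative imaginary part first).

Radius of convergence at 0: (1/4)*sqrt(2).
At -(1/4)*sqrt(2): a pole of order 1; residue -(2)*sqrt(2).
At (1/4)*sqrt(2): a pole of order 1; residue (2)*sqrt(2).
At 2/3: an algebraic (square-root) branch point.
At 7/8: a logarithmic branch point.


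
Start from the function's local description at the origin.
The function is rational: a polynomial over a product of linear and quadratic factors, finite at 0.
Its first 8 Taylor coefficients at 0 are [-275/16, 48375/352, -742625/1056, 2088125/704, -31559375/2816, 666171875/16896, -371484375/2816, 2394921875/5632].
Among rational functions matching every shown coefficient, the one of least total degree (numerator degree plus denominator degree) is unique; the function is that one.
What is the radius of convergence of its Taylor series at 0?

No rational of total degree below 5 reproduces all 8 coefficients; solving the [2/3] Pade equations on them gives f(θ) = (θ**2/3 + 6*θ/11 - 11/10)/(θ + 2/5)**3, whose expansion matches every shown term.
Denominator factor (θ + 2/5)^3: pole of order 3 at -2/5, modulus 2/5.
The radius of convergence is the smallest modulus among the singular points: 2/5.

The radius of convergence is 2/5.


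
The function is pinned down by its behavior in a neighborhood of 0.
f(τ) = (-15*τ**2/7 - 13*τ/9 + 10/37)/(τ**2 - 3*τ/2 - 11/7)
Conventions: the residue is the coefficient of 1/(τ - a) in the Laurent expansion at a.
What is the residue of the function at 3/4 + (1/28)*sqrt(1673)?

The residue is -587/252 - (286793/5199684)*sqrt(1673).

The factor τ**2 - 3*τ/2 - 11/7 splits as (τ - a)(τ - a') with a = 3/4 + (1/28)*sqrt(1673), a' = 3/4 - (1/28)*sqrt(1673). At the order-1 pole a set g(τ) = (τ - a)*f(τ) = [-15*τ**2/7 - 13*τ/9 + 10/37] / (τ - a').
Simple pole: residue = g(a) at a = 3/4 + (1/28)*sqrt(1673), which is -587/252 - (286793/5199684)*sqrt(1673).


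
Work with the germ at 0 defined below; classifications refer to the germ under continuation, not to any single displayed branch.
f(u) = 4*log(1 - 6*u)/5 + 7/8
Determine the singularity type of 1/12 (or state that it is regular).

There is no denominator, hence no pole anywhere.
Branch term log(1 - u/(1/6)): argument at 1/12 is 1/2, nonzero, so 1/12 is not its branch point (a point on a principal cut is still regular for the continued germ).
So the germ continues analytically to 1/12.

The point is a regular point.


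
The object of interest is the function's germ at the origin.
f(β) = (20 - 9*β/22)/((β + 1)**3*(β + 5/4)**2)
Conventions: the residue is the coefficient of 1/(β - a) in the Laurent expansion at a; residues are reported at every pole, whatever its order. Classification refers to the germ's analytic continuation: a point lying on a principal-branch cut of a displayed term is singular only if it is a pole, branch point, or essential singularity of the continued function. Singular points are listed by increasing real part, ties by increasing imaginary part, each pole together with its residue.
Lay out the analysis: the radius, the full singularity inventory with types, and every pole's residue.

Denominator factor (β + 5/4)^2: pole of order 2 at -5/4, modulus 5/4.
Denominator factor (β + 1)^3: pole of order 3 at -1, modulus 1.
The radius of convergence is the smallest modulus among the singular points: 1.
At the order-2 pole -5/4 set g(β) = (β - (-5/4))^2*f(β) = (20 - 9*β/22)/(β + 1)**3.
Order-2 pole: residue = g'(a); g'(-5/4) = -172992/11, so the residue is -172992/11.
At the order-3 pole -1 set g(β) = (β - (-1))^3*f(β) = (20 - 9*β/22)/(β + 5/4)**2.
Order-3 pole: residue = g''(a)/2; g''(-1) = 345984/11, so the residue is 172992/11.
List the singular points by increasing real part (a conjugate pair: the negative imaginary part first).

Radius of convergence at 0: 1.
At -5/4: a pole of order 2; residue -172992/11.
At -1: a pole of order 3; residue 172992/11.


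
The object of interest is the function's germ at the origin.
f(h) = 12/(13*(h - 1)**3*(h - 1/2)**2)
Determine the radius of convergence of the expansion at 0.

The radius of convergence is 1/2.

Denominator factor (h - 1)^3: pole of order 3 at 1, modulus 1.
Denominator factor (h - 1/2)^2: pole of order 2 at 1/2, modulus 1/2.
The radius of convergence is the smallest modulus among the singular points: 1/2.


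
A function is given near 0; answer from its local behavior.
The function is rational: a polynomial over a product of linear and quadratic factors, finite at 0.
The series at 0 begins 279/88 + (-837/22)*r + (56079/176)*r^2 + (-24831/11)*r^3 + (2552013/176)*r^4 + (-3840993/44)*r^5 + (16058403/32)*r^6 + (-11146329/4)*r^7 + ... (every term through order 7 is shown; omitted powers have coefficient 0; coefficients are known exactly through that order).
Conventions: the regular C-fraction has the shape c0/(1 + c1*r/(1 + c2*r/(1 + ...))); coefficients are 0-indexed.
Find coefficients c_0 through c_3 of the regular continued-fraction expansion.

The regular C-fraction coefficients are [279/88, 12, -29/8, 2075/696].

Taylor coefficients (read off): a_0 = 279/88, a_1 = -837/22, a_2 = 56079/176, a_3 = -24831/11.
c0 = a_0 = 279/88. Peel one level at a time: if S = 1 + c*r/S' with S'(0) = 1, then c is the r-coefficient of S and S' = c*r/(S - 1).
S_1 = c0/f = 1 + (12)*r + (87/2)*r^2 + ...; c1 = 12.
S_2 = c1*r/(S_1 - 1) = 1 + (-29/8)*r + (2075/192)*r^2 + ...; c2 = -29/8.
S_3 = c2*r/(S_2 - 1) = 1 + (2075/696)*r + ...; c3 = 2075/696.


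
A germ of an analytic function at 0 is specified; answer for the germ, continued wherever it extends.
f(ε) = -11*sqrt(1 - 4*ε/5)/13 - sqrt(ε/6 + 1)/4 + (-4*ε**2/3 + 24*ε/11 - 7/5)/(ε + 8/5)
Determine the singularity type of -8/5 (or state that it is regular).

The point is a pole of order 1.

The denominator factor ε + 8/5 vanishes at -8/5 and appears to the power 1; the numerator there equals -6851/825, nonzero, and no other factor vanishes.
The branch terms are analytic at this point.
Hence a pole whose order is the multiplicity, 1.


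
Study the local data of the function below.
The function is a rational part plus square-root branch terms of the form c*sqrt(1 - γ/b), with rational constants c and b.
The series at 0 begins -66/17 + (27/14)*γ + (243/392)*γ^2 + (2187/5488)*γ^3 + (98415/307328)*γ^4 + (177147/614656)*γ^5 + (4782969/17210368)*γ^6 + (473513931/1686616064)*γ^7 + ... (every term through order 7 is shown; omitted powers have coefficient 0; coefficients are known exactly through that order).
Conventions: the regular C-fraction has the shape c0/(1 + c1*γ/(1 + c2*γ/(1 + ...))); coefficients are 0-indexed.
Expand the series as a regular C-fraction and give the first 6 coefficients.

The regular C-fraction coefficients are [-66/17, 153/308, -9/11, -99/784, -405/784, -1/5].

Taylor coefficients (read off): a_0 = -66/17, a_1 = 27/14, a_2 = 243/392, a_3 = 2187/5488, a_4 = 98415/307328, a_5 = 177147/614656.
c0 = a_0 = -66/17. Peel one level at a time: if S = 1 + c*γ/S' with S'(0) = 1, then c is the γ-coefficient of S and S' = c*γ/(S - 1).
S_1 = c0/f = 1 + (153/308)*γ + (1377/3388)*γ^2 + ...; c1 = 153/308.
S_2 = c1*γ/(S_1 - 1) = 1 + (-9/11)*γ + (-81/784)*γ^2 + ...; c2 = -9/11.
S_3 = c2*γ/(S_2 - 1) = 1 + (-99/784)*γ + (-40095/614656)*γ^2 + ...; c3 = -99/784.
S_4 = c3*γ/(S_3 - 1) = 1 + (-405/784)*γ + (-81/784)*γ^2 + ...; c4 = -405/784.
S_5 = c4*γ/(S_4 - 1) = 1 + (-1/5)*γ + ...; c5 = -1/5.


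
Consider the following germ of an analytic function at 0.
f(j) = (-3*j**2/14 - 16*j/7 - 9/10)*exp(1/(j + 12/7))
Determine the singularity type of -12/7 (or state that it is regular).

The point is an essential singularity.

The exponent 1/(j - (-12/7)) has a pole at -12/7, so exp(1/(j - (-12/7))) takes every nonzero value near it: an essential singularity (not a pole of any order).


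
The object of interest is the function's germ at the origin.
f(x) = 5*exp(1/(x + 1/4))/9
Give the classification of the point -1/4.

The exponent 1/(x - (-1/4)) has a pole at -1/4, so exp(1/(x - (-1/4))) takes every nonzero value near it: an essential singularity (not a pole of any order).

The point is an essential singularity.


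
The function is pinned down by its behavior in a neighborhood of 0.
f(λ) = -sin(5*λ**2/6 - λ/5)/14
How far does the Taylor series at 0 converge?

The radius of convergence is infinite.

The factor sin(5*λ**2/6 - λ/5) is entire and contributes no finite singular point.
The polynomial part has no poles.
No finite singular points: the Taylor series at 0 converges everywhere.


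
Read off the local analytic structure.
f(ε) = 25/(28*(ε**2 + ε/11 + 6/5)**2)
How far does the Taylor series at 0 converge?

The radius of convergence is (1/5)*sqrt(30).

Denominator factor (ε**2 + ε/11 + 6/5)^2: discriminant -2899/605, complex-conjugate roots (-1/22) + ((1/110)*sqrt(14495))*i and (-1/22) - ((1/110)*sqrt(14495))*i; poles of order 2, moduli (1/5)*sqrt(30) and (1/5)*sqrt(30).
The radius of convergence is the smallest modulus among the singular points: (1/5)*sqrt(30).


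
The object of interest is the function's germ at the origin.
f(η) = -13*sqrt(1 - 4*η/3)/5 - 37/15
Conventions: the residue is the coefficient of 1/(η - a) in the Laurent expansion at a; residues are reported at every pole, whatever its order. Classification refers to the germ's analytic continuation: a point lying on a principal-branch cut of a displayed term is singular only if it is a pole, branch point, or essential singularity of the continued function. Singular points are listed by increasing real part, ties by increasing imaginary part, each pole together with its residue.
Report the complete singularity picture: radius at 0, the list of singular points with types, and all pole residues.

Radius of convergence at 0: 3/4.
At 3/4: an algebraic (square-root) branch point.

Branch term (-13/5)*sqrt(1 - η/(3/4)): its argument vanishes at η = 3/4, a square-root branch point, modulus 3/4.
The radius of convergence is the smallest modulus among the singular points: 3/4.


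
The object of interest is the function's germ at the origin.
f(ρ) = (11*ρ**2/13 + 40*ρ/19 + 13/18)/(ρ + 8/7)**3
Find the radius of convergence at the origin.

The radius of convergence is 8/7.

Denominator factor (ρ + 8/7)^3: pole of order 3 at -8/7, modulus 8/7.
The radius of convergence is the smallest modulus among the singular points: 8/7.


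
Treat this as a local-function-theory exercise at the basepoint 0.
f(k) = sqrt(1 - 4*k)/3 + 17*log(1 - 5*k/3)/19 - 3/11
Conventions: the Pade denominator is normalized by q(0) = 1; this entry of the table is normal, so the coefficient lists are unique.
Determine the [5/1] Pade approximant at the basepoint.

The Pade approximant has numerator coefficients [2/33, -703371176/303125031, 11869852/3061869, 795459593/330681852, 6601378237/2976136668, 11493922849/5952273336]; denominator coefficients [1, -2592593/966906].

Taylor coefficients needed (expand at 0): a_0 = 2/33, a_1 = -41/19, a_2 = -653/342, a_3 = -4177/1539, a_4 = -31145/6156, a_5 = -53717/4617, a_6 = -2592593/83106.
Write the denominator as Q(k) = 1 + q1*k. Requiring Q*f - P = O(k^7) with deg P <= 5 kills the coefficients of k^6..k^6 in Q*f:
  k^6: a_6 + q1*a_5 = 0, i.e. -2592593/83106 + (-53717/4617)*q1 = 0.
Solving this linear system: q1 = -2592593/966906.
The numerator is Q*f truncated at degree 5: P0 = a_0 = 2/33; P1 = a_1 + q1*a_0 = -703371176/303125031; P2 = a_2 + q1*a_1 = 11869852/3061869; P3 = a_3 + q1*a_2 = 795459593/330681852; P4 = a_4 + q1*a_3 = 6601378237/2976136668; P5 = a_5 + q1*a_4 = 11493922849/5952273336.


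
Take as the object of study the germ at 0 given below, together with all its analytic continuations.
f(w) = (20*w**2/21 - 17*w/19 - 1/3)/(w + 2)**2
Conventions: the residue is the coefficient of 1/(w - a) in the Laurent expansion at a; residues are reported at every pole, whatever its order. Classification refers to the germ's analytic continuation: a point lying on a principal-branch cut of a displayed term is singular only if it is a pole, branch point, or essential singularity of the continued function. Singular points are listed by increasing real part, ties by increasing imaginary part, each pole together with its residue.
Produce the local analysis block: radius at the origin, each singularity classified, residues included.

Denominator factor (w + 2)^2: pole of order 2 at -2, modulus 2.
The radius of convergence is the smallest modulus among the singular points: 2.
At the order-2 pole -2 set g(w) = (w - (-2))^2*f(w) = 20*w**2/21 - 17*w/19 - 1/3.
Order-2 pole: residue = g'(a); g'(-2) = -1877/399, so the residue is -1877/399.

Radius of convergence at 0: 2.
At -2: a pole of order 2; residue -1877/399.
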